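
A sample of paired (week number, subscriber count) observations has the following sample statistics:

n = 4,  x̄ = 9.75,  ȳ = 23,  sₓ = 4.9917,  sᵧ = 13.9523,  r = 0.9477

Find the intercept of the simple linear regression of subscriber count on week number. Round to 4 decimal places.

b = r · sᵧ/sₓ = 0.9477 · 13.9523/4.9917 = 2.648916
a = ȳ − b·x̄ = 23 − 2.648916·9.75 = -2.826932

-2.8269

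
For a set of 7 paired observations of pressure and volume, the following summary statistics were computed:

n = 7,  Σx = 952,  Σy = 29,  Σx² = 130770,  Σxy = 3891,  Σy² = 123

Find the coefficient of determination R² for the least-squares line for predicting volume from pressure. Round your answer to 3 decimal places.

0.757

Sxx = Σx² − (Σx)²/n = 130770 − 129472 = 1298
Sxy = Σxy − (Σx)(Σy)/n = 3891 − 3944 = -53
Syy = Σy² − (Σy)²/n = 123 − 120.142857 = 2.857143
R² = Sxy²/(Sxx·Syy) = (-53)²/(1298·2.857143) = 0.757435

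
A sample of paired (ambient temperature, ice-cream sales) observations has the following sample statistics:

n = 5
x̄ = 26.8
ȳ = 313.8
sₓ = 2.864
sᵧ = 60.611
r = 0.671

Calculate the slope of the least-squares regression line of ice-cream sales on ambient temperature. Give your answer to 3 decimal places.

14.200

b = r · sᵧ/sₓ = 0.671 · 60.611/2.864 = 14.200412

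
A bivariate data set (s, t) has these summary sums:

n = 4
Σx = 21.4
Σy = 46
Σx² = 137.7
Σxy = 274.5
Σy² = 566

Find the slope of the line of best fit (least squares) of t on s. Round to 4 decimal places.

Sxx = Σx² − (Σx)²/n = 137.7 − 114.49 = 23.21
Sxy = Σxy − (Σx)(Σy)/n = 274.5 − 246.1 = 28.4
b = Sxy/Sxx = 28.4/23.21 = 1.223611

1.2236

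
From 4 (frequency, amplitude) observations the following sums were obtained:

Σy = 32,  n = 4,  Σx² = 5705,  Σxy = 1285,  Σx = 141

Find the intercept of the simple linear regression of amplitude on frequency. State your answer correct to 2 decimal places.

Sxx = Σx² − (Σx)²/n = 5705 − 4970.25 = 734.75
Sxy = Σxy − (Σx)(Σy)/n = 1285 − 1128 = 157
b = Sxy/Sxx = 157/734.75 = 0.213678
a = ȳ − b·x̄ = 8 − 0.213678·35.25 = 0.467846

0.47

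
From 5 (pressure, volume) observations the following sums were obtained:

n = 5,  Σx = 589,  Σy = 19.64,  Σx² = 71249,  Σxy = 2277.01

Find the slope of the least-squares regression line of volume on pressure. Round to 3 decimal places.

Sxx = Σx² − (Σx)²/n = 71249 − 69384.2 = 1864.8
Sxy = Σxy − (Σx)(Σy)/n = 2277.01 − 2313.592 = -36.582
b = Sxy/Sxx = -36.582/1864.8 = -0.019617

-0.020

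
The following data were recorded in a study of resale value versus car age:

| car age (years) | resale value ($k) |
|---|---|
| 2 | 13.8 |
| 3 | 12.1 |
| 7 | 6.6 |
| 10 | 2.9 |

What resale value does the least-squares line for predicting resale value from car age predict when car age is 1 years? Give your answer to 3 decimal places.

n = 4, Σx = 22, Σy = 35.4, Σxy = 139.1, Σx² = 162
Sxx = Σx² − (Σx)²/n = 162 − 121 = 41
Sxy = Σxy − (Σx)(Σy)/n = 139.1 − 194.7 = -55.6
b = Sxy/Sxx = -55.6/41 = -1.356098
a = ȳ − b·x̄ = 8.85 − (-1.356098)·5.5 = 16.308537
ŷ(1) = a + b·1 = 16.308537 + (-1.356098)·1 = 14.952439

14.952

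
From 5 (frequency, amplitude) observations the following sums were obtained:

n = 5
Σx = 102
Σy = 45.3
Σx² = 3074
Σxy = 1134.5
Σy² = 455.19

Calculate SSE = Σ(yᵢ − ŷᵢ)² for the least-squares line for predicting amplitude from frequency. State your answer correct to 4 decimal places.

0.2092

Sxx = Σx² − (Σx)²/n = 3074 − 2080.8 = 993.2
Sxy = Σxy − (Σx)(Σy)/n = 1134.5 − 924.12 = 210.38
Syy = Σy² − (Σy)²/n = 455.19 − 410.418 = 44.772
b = Sxy/Sxx = 210.38/993.2 = 0.211820
SSE = Syy − b·Sxy = 44.772 − 0.211820·210.38 = 0.209229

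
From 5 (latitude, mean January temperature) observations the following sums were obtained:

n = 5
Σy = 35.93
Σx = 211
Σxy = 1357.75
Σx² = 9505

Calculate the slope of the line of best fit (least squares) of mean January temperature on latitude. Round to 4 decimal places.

-0.2638

Sxx = Σx² − (Σx)²/n = 9505 − 8904.2 = 600.8
Sxy = Σxy − (Σx)(Σy)/n = 1357.75 − 1516.246 = -158.496
b = Sxy/Sxx = -158.496/600.8 = -0.263808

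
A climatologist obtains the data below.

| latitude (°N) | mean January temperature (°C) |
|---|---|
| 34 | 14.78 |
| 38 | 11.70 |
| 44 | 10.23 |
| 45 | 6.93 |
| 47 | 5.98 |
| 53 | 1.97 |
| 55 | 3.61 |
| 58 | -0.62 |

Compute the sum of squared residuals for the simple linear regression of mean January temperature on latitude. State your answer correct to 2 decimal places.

n = 8, Σx = 374, Σy = 54.58, Σxy = 2257.15, Σx² = 17968, Σy² = 561.074
Sxx = Σx² − (Σx)²/n = 17968 − 17484.5 = 483.5
Sxy = Σxy − (Σx)(Σy)/n = 2257.15 − 2551.615 = -294.465
Syy = Σy² − (Σy)²/n = 561.074 − 372.37205 = 188.70195
b = Sxy/Sxx = -294.465/483.5 = -0.609028
SSE = Syy − b·Sxy = 188.70195 − (-0.609028)·(-294.465) = 9.364543

9.36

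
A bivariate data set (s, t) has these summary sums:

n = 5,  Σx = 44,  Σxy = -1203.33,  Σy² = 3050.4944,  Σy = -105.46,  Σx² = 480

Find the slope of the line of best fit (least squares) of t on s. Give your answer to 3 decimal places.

Sxx = Σx² − (Σx)²/n = 480 − 387.2 = 92.8
Sxy = Σxy − (Σx)(Σy)/n = -1203.33 − (-928.048) = -275.282
b = Sxy/Sxx = -275.282/92.8 = -2.966401

-2.966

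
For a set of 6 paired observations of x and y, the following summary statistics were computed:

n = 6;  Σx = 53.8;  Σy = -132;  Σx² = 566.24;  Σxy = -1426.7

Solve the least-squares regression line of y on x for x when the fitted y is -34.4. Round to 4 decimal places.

Sxx = Σx² − (Σx)²/n = 566.24 − 482.406667 = 83.833333
Sxy = Σxy − (Σx)(Σy)/n = -1426.7 − (-1183.6) = -243.1
b = Sxy/Sxx = -243.1/83.833333 = -2.899801
a = ȳ − b·x̄ = -22 − (-2.899801)·8.966667 = 4.001551
Set a + b·x = -34.4: x = (-34.4 − 4.001551) / (-2.899801) = 13.242822

13.2428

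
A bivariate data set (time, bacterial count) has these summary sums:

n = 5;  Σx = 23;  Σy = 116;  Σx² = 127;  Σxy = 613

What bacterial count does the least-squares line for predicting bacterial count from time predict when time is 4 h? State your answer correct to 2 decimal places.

20.95

Sxx = Σx² − (Σx)²/n = 127 − 105.8 = 21.2
Sxy = Σxy − (Σx)(Σy)/n = 613 − 533.6 = 79.4
b = Sxy/Sxx = 79.4/21.2 = 3.745283
a = ȳ − b·x̄ = 23.2 − 3.745283·4.6 = 5.971698
ŷ(4) = a + b·4 = 5.971698 + 3.745283·4 = 20.952830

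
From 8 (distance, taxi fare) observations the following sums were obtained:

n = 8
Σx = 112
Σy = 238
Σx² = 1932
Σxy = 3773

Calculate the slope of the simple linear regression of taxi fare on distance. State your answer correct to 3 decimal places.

1.212

Sxx = Σx² − (Σx)²/n = 1932 − 1568 = 364
Sxy = Σxy − (Σx)(Σy)/n = 3773 − 3332 = 441
b = Sxy/Sxx = 441/364 = 1.211538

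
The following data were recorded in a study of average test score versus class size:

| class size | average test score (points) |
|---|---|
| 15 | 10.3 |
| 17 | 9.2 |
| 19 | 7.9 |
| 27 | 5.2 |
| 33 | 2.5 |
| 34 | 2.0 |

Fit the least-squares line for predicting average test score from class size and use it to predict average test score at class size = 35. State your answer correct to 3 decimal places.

n = 6, Σx = 145, Σy = 37.1, Σxy = 751.9, Σx² = 3849
Sxx = Σx² − (Σx)²/n = 3849 − 3504.166667 = 344.833333
Sxy = Σxy − (Σx)(Σy)/n = 751.9 − 896.583333 = -144.683333
b = Sxy/Sxx = -144.683333/344.833333 = -0.419575
a = ȳ − b·x̄ = 6.183333 − (-0.419575)·24.166667 = 16.323055
ŷ(35) = a + b·35 = 16.323055 + (-0.419575)·35 = 1.637941

1.638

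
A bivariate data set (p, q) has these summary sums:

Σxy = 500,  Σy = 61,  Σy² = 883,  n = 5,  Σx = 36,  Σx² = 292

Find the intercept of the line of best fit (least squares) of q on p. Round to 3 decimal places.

-1.146

Sxx = Σx² − (Σx)²/n = 292 − 259.2 = 32.8
Sxy = Σxy − (Σx)(Σy)/n = 500 − 439.2 = 60.8
b = Sxy/Sxx = 60.8/32.8 = 1.853659
a = ȳ − b·x̄ = 12.2 − 1.853659·7.2 = -1.146341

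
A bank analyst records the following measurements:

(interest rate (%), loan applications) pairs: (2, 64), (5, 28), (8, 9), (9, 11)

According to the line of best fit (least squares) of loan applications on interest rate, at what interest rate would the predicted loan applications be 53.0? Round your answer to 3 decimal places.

2.781

n = 4, Σx = 24, Σy = 112, Σxy = 439, Σx² = 174
Sxx = Σx² − (Σx)²/n = 174 − 144 = 30
Sxy = Σxy − (Σx)(Σy)/n = 439 − 672 = -233
b = Sxy/Sxx = -233/30 = -7.766667
a = ȳ − b·x̄ = 28 − (-7.766667)·6 = 74.6
Set a + b·x = 53.0: x = (53.0 − 74.6) / (-7.766667) = 2.781116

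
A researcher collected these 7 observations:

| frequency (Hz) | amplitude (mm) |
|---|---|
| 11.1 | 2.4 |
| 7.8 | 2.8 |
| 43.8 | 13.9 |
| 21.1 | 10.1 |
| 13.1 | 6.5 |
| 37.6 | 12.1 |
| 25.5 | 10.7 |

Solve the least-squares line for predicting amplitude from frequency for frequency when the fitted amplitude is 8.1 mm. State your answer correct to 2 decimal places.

22.02

n = 7, Σx = 160, Σy = 58.5, Σxy = 1683.37, Σx² = 4783.32
Sxx = Σx² − (Σx)²/n = 4783.32 − 3657.142857 = 1126.177143
Sxy = Σxy − (Σx)(Σy)/n = 1683.37 − 1337.142857 = 346.227143
b = Sxy/Sxx = 346.227143/1126.177143 = 0.307436
a = ȳ − b·x̄ = 8.357143 − 0.307436·22.857143 = 1.330039
Set a + b·x = 8.1: x = (8.1 − 1.330039) / 0.307436 = 22.020731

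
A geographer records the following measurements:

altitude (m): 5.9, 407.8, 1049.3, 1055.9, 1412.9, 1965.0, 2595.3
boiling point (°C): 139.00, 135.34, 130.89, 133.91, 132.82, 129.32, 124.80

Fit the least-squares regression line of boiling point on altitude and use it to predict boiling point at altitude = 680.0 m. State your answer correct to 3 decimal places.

134.928

n = 7, Σx = 8492.1, Σy = 926.08, Σxy = 1100418.816, Σx² = 14975384.45
Sxx = Σx² − (Σx)²/n = 14975384.45 − 10302251.772857 = 4673132.677143
Sxy = Σxy − (Σx)(Σy)/n = 1100418.816 − 1123480.566857 = -23061.750857
b = Sxy/Sxx = -23061.750857/4673132.677143 = -0.004935
a = ȳ − b·x̄ = 132.297143 − (-0.004935)·1213.157143 = 138.284032
ŷ(680.0) = a + b·680.0 = 138.284032 + (-0.004935)·680 = 134.928255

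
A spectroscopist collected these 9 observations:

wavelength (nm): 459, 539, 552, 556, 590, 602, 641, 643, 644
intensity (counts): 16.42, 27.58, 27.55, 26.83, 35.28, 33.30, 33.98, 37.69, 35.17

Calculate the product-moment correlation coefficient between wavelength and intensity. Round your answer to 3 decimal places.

n = 9, Σx = 5226, Σy = 273.8, Σxy = 162054.61, Σx² = 3064612, Σy² = 8674.798
Sxx = Σx² − (Σx)²/n = 3064612 − 3034564 = 30048
Sxy = Σxy − (Σx)(Σy)/n = 162054.61 − 158986.533333 = 3068.076667
Syy = Σy² − (Σy)²/n = 8674.798 − 8329.604444 = 345.193556
r = Sxy/√(Sxx·Syy) = 3068.076667/√(10372375.957333) = 3068.076667/3220.617326 = 0.952636

0.953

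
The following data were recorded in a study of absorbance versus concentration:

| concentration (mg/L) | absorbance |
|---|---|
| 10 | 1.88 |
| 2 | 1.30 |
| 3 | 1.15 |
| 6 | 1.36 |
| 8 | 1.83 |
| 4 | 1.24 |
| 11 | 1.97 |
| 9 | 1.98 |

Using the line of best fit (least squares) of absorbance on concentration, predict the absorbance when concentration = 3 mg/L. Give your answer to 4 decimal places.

1.2304

n = 8, Σx = 53, Σy = 12.71, Σxy = 92.1, Σx² = 431
Sxx = Σx² − (Σx)²/n = 431 − 351.125 = 79.875
Sxy = Σxy − (Σx)(Σy)/n = 92.1 − 84.20375 = 7.89625
b = Sxy/Sxx = 7.89625/79.875 = 0.098858
a = ȳ − b·x̄ = 1.58875 − 0.098858·6.625 = 0.933818
ŷ(3) = a + b·3 = 0.933818 + 0.098858·3 = 1.230391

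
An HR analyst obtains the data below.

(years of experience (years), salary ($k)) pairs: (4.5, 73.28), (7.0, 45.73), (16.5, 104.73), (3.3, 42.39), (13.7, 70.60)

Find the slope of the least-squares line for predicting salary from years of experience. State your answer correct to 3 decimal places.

3.364

n = 5, Σx = 45, Σy = 336.73, Σxy = 3485.022, Σx² = 540.08
Sxx = Σx² − (Σx)²/n = 540.08 − 405 = 135.08
Sxy = Σxy − (Σx)(Σy)/n = 3485.022 − 3030.57 = 454.452
b = Sxy/Sxx = 454.452/135.08 = 3.364317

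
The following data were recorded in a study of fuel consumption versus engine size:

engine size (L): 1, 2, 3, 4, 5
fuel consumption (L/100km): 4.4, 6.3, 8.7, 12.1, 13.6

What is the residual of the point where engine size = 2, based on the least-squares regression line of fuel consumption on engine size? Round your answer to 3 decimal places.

n = 5, Σx = 15, Σy = 45.1, Σxy = 159.5, Σx² = 55
Sxx = Σx² − (Σx)²/n = 55 − 45 = 10
Sxy = Σxy − (Σx)(Σy)/n = 159.5 − 135.3 = 24.2
b = Sxy/Sxx = 24.2/10 = 2.42
a = ȳ − b·x̄ = 9.02 − 2.42·3 = 1.76
ŷ(2) = 1.76 + 2.42·2 = 6.6
residual = y − ŷ = 6.3 − 6.6 = -0.3

-0.300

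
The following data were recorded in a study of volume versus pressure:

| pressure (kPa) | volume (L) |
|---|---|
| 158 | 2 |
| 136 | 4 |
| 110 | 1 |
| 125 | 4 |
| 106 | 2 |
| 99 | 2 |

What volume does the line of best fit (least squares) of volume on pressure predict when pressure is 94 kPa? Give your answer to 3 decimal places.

n = 6, Σx = 734, Σy = 15, Σxy = 1880, Σx² = 92222
Sxx = Σx² − (Σx)²/n = 92222 − 89792.666667 = 2429.333333
Sxy = Σxy − (Σx)(Σy)/n = 1880 − 1835 = 45
b = Sxy/Sxx = 45/2429.333333 = 0.018524
a = ȳ − b·x̄ = 2.5 − 0.018524·122.333333 = 0.233946
ŷ(94) = a + b·94 = 0.233946 + 0.018524·94 = 1.975165

1.975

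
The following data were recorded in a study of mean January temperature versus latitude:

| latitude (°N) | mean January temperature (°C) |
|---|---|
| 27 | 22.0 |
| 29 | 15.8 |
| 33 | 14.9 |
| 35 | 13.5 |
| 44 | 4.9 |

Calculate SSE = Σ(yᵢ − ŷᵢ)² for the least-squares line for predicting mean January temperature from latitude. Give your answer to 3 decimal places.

n = 5, Σx = 168, Σy = 71.1, Σxy = 2232, Σx² = 5820, Σy² = 1161.91
Sxx = Σx² − (Σx)²/n = 5820 − 5644.8 = 175.2
Sxy = Σxy − (Σx)(Σy)/n = 2232 − 2388.96 = -156.96
Syy = Σy² − (Σy)²/n = 1161.91 − 1011.042 = 150.868
b = Sxy/Sxx = -156.96/175.2 = -0.895890
SSE = Syy − b·Sxy = 150.868 − (-0.895890)·(-156.96) = 10.249041

10.249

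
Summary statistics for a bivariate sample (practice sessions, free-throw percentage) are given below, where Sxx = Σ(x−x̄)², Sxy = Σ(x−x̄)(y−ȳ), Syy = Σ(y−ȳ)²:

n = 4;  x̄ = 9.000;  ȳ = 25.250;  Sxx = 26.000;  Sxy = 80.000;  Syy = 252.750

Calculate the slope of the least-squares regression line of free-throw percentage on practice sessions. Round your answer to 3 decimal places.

3.077

b = Sxy/Sxx = 80/26 = 3.076923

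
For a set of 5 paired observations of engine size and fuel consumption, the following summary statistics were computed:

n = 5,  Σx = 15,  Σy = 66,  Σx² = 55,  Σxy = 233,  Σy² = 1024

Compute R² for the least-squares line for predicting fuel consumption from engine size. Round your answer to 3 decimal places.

0.802

Sxx = Σx² − (Σx)²/n = 55 − 45 = 10
Sxy = Σxy − (Σx)(Σy)/n = 233 − 198 = 35
Syy = Σy² − (Σy)²/n = 1024 − 871.2 = 152.8
R² = Sxy²/(Sxx·Syy) = (35)²/(10·152.8) = 0.801702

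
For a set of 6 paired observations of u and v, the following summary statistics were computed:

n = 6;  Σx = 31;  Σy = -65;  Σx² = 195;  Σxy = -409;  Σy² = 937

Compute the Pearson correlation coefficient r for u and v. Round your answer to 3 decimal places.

-0.812

Sxx = Σx² − (Σx)²/n = 195 − 160.166667 = 34.833333
Sxy = Σxy − (Σx)(Σy)/n = -409 − (-335.833333) = -73.166667
Syy = Σy² − (Σy)²/n = 937 − 704.166667 = 232.833333
r = Sxy/√(Sxx·Syy) = -73.166667/√(8110.361111) = -73.166667/90.057543 = -0.812444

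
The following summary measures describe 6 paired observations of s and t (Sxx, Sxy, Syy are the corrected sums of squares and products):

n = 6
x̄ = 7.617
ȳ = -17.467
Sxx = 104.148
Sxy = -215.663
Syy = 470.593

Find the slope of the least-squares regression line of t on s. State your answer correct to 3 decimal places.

-2.071

b = Sxy/Sxx = -215.663/104.148 = -2.070736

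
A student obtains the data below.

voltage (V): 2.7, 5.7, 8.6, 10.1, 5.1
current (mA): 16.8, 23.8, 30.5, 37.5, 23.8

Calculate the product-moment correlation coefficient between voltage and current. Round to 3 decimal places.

n = 5, Σx = 32.2, Σy = 132.4, Σxy = 943.45, Σx² = 241.76, Σy² = 3751.62
Sxx = Σx² − (Σx)²/n = 241.76 − 207.368 = 34.392
Sxy = Σxy − (Σx)(Σy)/n = 943.45 − 852.656 = 90.794
Syy = Σy² − (Σy)²/n = 3751.62 − 3505.952 = 245.668
r = Sxy/√(Sxx·Syy) = 90.794/√(8449.013856) = 90.794/91.918517 = 0.987766

0.988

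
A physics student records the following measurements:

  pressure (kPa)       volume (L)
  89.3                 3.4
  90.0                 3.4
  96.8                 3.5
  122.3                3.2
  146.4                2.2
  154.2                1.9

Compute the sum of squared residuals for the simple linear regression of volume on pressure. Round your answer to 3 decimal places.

n = 6, Σx = 699, Σy = 17.6, Σxy = 1954.84, Σx² = 85612.62, Σy² = 54.06
Sxx = Σx² − (Σx)²/n = 85612.62 − 81433.5 = 4179.12
Sxy = Σxy − (Σx)(Σy)/n = 1954.84 − 2050.4 = -95.56
Syy = Σy² − (Σy)²/n = 54.06 − 51.626667 = 2.433333
b = Sxy/Sxx = -95.56/4179.12 = -0.022866
SSE = Syy − b·Sxy = 2.433333 − (-0.022866)·(-95.56) = 0.248253

0.248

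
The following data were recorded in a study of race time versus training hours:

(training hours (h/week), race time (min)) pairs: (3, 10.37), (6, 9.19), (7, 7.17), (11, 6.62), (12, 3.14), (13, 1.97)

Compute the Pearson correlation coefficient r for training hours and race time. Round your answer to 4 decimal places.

n = 6, Σx = 52, Σy = 38.46, Σxy = 272.55, Σx² = 528, Σy² = 300.9668
Sxx = Σx² − (Σx)²/n = 528 − 450.666667 = 77.333333
Sxy = Σxy − (Σx)(Σy)/n = 272.55 − 333.32 = -60.77
Syy = Σy² − (Σy)²/n = 300.9668 − 246.5286 = 54.4382
r = Sxy/√(Sxx·Syy) = -60.77/√(4209.887467) = -60.77/64.883646 = -0.936600

-0.9366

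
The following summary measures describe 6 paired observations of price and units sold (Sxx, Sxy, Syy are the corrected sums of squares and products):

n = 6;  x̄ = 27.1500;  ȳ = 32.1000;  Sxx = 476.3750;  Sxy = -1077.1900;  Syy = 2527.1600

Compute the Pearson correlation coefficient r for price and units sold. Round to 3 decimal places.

-0.982

r = Sxy/√(Sxx·Syy) = -1077.19/√(1203875.845) = -1077.19/1097.212762 = -0.981751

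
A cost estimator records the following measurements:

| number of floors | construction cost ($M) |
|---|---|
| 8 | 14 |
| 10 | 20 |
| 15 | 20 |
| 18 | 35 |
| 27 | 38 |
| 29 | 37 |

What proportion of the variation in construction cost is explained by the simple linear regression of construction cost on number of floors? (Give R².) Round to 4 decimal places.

0.8387

n = 6, Σx = 107, Σy = 164, Σxy = 3341, Σx² = 2283, Σy² = 5034
Sxx = Σx² − (Σx)²/n = 2283 − 1908.166667 = 374.833333
Sxy = Σxy − (Σx)(Σy)/n = 3341 − 2924.666667 = 416.333333
Syy = Σy² − (Σy)²/n = 5034 − 4482.666667 = 551.333333
R² = Sxy²/(Sxx·Syy) = (416.333333)²/(374.833333·551.333333) = 0.838745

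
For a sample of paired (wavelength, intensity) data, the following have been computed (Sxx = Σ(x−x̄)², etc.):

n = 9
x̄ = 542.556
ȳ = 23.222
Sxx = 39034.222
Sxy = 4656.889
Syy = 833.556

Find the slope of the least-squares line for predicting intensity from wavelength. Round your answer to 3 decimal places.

b = Sxy/Sxx = 4656.889/39034.222 = 0.119303

0.119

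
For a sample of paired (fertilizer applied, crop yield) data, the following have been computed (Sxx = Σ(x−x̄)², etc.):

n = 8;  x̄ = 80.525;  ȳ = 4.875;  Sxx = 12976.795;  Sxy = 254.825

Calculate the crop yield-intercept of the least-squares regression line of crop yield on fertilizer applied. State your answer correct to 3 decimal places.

b = Sxy/Sxx = 254.825/12976.795 = 0.019637
a = ȳ − b·x̄ = 4.875 − 0.019637·80.525 = 3.293733

3.294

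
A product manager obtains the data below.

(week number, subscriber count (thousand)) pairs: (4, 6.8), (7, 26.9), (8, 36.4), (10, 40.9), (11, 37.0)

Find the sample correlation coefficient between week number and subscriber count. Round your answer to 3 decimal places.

0.921

n = 5, Σx = 40, Σy = 148, Σxy = 1322.7, Σx² = 350, Σy² = 5136.62
Sxx = Σx² − (Σx)²/n = 350 − 320 = 30
Sxy = Σxy − (Σx)(Σy)/n = 1322.7 − 1184 = 138.7
Syy = Σy² − (Σy)²/n = 5136.62 − 4380.8 = 755.82
r = Sxy/√(Sxx·Syy) = 138.7/√(22674.6) = 138.7/150.580875 = 0.921100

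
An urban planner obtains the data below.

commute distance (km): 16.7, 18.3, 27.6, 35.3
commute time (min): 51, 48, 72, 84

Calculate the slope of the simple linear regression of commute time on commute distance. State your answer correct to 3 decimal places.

1.957

n = 4, Σx = 97.9, Σy = 255, Σxy = 6682.5, Σx² = 2621.63
Sxx = Σx² − (Σx)²/n = 2621.63 − 2396.1025 = 225.5275
Sxy = Σxy − (Σx)(Σy)/n = 6682.5 − 6241.125 = 441.375
b = Sxy/Sxx = 441.375/225.5275 = 1.957078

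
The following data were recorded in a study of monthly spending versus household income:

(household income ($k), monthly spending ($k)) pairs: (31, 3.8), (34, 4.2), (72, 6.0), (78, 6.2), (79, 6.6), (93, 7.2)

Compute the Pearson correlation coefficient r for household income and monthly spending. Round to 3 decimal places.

0.995

n = 6, Σx = 387, Σy = 34, Σxy = 2367.2, Σx² = 28275, Σy² = 201.92
Sxx = Σx² − (Σx)²/n = 28275 − 24961.5 = 3313.5
Sxy = Σxy − (Σx)(Σy)/n = 2367.2 − 2193 = 174.2
Syy = Σy² − (Σy)²/n = 201.92 − 192.666667 = 9.253333
r = Sxy/√(Sxx·Syy) = 174.2/√(30660.92) = 174.2/175.102598 = 0.994845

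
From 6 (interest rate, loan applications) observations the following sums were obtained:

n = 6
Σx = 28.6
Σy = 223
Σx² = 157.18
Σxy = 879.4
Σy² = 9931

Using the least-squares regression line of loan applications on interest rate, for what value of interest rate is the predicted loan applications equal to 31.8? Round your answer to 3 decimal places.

5.376

Sxx = Σx² − (Σx)²/n = 157.18 − 136.326667 = 20.853333
Sxy = Σxy − (Σx)(Σy)/n = 879.4 − 1062.966667 = -183.566667
b = Sxy/Sxx = -183.566667/20.853333 = -8.802749
a = ȳ − b·x̄ = 37.166667 − (-8.802749)·4.766667 = 79.126439
Set a + b·x = 31.8: x = (31.8 − 79.126439) / (-8.802749) = 5.376325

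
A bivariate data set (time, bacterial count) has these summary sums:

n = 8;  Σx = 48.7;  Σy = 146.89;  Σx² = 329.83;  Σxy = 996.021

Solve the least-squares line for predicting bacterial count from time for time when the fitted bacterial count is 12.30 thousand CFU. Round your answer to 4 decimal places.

Sxx = Σx² − (Σx)²/n = 329.83 − 296.46125 = 33.36875
Sxy = Σxy − (Σx)(Σy)/n = 996.021 − 894.192875 = 101.828125
b = Sxy/Sxx = 101.828125/33.36875 = 3.051601
a = ȳ − b·x̄ = 18.36125 − 3.051601·6.0875 = -0.215374
Set a + b·x = 12.30: x = (12.30 − (-0.215374)) / 3.051601 = 4.101248

4.1012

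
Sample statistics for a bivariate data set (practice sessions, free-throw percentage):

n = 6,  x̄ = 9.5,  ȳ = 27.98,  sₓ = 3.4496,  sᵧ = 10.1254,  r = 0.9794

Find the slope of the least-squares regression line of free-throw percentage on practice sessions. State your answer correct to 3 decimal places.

2.875

b = r · sᵧ/sₓ = 0.9794 · 10.1254/3.4496 = 2.874773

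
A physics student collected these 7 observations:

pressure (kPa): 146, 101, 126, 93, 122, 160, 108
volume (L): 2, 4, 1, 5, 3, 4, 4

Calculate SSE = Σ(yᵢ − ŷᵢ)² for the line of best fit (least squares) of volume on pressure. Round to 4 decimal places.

9.2459

n = 7, Σx = 856, Σy = 23, Σxy = 2725, Σx² = 108190, Σy² = 87
Sxx = Σx² − (Σx)²/n = 108190 − 104676.571429 = 3513.428571
Sxy = Σxy − (Σx)(Σy)/n = 2725 − 2812.571429 = -87.571429
Syy = Σy² − (Σy)²/n = 87 − 75.571429 = 11.428571
b = Sxy/Sxx = -87.571429/3513.428571 = -0.024925
SSE = Syy − b·Sxy = 11.428571 − (-0.024925)·(-87.571429) = 9.245873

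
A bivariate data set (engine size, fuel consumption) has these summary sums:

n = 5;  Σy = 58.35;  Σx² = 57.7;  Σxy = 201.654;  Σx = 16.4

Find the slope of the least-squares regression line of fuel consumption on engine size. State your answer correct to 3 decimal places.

2.627

Sxx = Σx² − (Σx)²/n = 57.7 − 53.792 = 3.908
Sxy = Σxy − (Σx)(Σy)/n = 201.654 − 191.388 = 10.266
b = Sxy/Sxx = 10.266/3.908 = 2.626919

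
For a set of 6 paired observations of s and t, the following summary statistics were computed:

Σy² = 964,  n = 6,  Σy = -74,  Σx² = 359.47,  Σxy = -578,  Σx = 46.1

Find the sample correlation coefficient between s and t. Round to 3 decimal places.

-0.574

Sxx = Σx² − (Σx)²/n = 359.47 − 354.201667 = 5.268333
Sxy = Σxy − (Σx)(Σy)/n = -578 − (-568.566667) = -9.433333
Syy = Σy² − (Σy)²/n = 964 − 912.666667 = 51.333333
r = Sxy/√(Sxx·Syy) = -9.433333/√(270.441111) = -9.433333/16.445094 = -0.573626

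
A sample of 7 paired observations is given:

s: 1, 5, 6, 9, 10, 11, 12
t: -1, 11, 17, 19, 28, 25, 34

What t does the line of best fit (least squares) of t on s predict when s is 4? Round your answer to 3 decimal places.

8.275

n = 7, Σx = 54, Σy = 133, Σxy = 1290, Σx² = 508
Sxx = Σx² − (Σx)²/n = 508 − 416.571429 = 91.428571
Sxy = Σxy − (Σx)(Σy)/n = 1290 − 1026 = 264
b = Sxy/Sxx = 264/91.428571 = 2.8875
a = ȳ − b·x̄ = 19 − 2.8875·7.714286 = -3.275
ŷ(4) = a + b·4 = -3.275 + 2.8875·4 = 8.275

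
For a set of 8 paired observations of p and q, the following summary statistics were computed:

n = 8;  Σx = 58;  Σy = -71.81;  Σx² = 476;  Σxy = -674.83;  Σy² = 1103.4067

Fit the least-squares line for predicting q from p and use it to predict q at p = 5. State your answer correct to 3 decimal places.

-2.725

Sxx = Σx² − (Σx)²/n = 476 − 420.5 = 55.5
Sxy = Σxy − (Σx)(Σy)/n = -674.83 − (-520.6225) = -154.2075
b = Sxy/Sxx = -154.2075/55.5 = -2.778514
a = ȳ − b·x̄ = -8.97625 − (-2.778514)·7.25 = 11.167973
ŷ(5) = a + b·5 = 11.167973 + (-2.778514)·5 = -2.724595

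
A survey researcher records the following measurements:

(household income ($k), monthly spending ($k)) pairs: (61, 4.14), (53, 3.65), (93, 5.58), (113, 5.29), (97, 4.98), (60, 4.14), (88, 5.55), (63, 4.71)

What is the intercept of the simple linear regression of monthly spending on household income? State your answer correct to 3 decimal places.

n = 8, Σx = 628, Σy = 38.04, Σxy = 3079.29, Σx² = 52670
Sxx = Σx² − (Σx)²/n = 52670 − 49298 = 3372
Sxy = Σxy − (Σx)(Σy)/n = 3079.29 − 2986.14 = 93.15
b = Sxy/Sxx = 93.15/3372 = 0.027625
a = ȳ − b·x̄ = 4.755 − 0.027625·78.5 = 2.586472

2.586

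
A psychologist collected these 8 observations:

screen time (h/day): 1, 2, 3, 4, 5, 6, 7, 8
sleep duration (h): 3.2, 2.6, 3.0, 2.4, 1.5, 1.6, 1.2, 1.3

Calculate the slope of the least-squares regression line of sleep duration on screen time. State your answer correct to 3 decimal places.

n = 8, Σx = 36, Σy = 16.8, Σxy = 62.9, Σx² = 204
Sxx = Σx² − (Σx)²/n = 204 − 162 = 42
Sxy = Σxy − (Σx)(Σy)/n = 62.9 − 75.6 = -12.7
b = Sxy/Sxx = -12.7/42 = -0.302381

-0.302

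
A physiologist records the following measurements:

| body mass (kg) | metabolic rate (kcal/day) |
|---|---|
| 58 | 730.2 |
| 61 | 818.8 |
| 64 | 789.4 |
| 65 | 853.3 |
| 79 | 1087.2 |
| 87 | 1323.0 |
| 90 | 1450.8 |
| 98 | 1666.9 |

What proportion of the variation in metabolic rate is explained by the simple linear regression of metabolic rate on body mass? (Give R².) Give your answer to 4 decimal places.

n = 8, Σx = 602, Σy = 8719.6, Σxy = 693202.5, Σx² = 46920, Σy² = 10370607.82
Sxx = Σx² − (Σx)²/n = 46920 − 45300.5 = 1619.5
Sxy = Σxy − (Σx)(Σy)/n = 693202.5 − 656149.9 = 37052.6
Syy = Σy² − (Σy)²/n = 10370607.82 − 9503928.02 = 866679.8
R² = Sxy²/(Sxx·Syy) = (37052.6)²/(1619.5·866679.8) = 0.978133

0.9781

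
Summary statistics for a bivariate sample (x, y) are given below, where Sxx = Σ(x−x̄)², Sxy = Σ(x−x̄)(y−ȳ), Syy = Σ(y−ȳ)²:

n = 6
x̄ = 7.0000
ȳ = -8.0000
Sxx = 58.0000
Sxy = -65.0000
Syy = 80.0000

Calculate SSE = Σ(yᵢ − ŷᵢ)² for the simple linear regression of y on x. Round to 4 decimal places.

7.1552

b = Sxy/Sxx = -65/58 = -1.120690
SSE = Syy − b·Sxy = 80 − (-1.120690)·(-65) = 7.155172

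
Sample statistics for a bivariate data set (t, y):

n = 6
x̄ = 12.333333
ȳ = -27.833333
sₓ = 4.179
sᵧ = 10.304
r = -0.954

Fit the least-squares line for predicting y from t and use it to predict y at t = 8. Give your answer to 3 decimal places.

-17.640

b = r · sᵧ/sₓ = -0.954 · 10.304/4.179 = -2.352241
a = ȳ − b·x̄ = -27.833333 − (-2.352241)·12.333333 = 1.177641
ŷ(8) = a + b·8 = 1.177641 + (-2.352241)·8 = -17.640289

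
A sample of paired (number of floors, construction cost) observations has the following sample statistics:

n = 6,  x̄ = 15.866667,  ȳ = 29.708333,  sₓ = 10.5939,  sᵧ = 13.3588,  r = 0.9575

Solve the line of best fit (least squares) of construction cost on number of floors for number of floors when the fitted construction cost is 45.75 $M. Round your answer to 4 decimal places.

b = r · sᵧ/sₓ = 0.9575 · 13.3588/10.5939 = 1.207398
a = ȳ − b·x̄ = 29.708333 − 1.207398·15.866667 = 10.550955
Set a + b·x = 45.75: x = (45.75 − 10.550955) / 1.207398 = 29.152817

29.1528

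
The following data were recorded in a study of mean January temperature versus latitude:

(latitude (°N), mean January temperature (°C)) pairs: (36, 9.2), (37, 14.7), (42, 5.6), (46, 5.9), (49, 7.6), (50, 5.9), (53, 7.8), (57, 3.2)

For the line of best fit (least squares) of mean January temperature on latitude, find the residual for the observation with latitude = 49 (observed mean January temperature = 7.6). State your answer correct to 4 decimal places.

n = 8, Σx = 370, Σy = 59.9, Σxy = 2644.9, Σx² = 17504
Sxx = Σx² − (Σx)²/n = 17504 − 17112.5 = 391.5
Sxy = Σxy − (Σx)(Σy)/n = 2644.9 − 2770.375 = -125.475
b = Sxy/Sxx = -125.475/391.5 = -0.320498
a = ȳ − b·x̄ = 7.4875 − (-0.320498)·46.25 = 22.310536
ŷ(49) = 22.310536 + (-0.320498)·49 = 6.606130
residual = y − ŷ = 7.6 − 6.606130 = 0.993870

0.9939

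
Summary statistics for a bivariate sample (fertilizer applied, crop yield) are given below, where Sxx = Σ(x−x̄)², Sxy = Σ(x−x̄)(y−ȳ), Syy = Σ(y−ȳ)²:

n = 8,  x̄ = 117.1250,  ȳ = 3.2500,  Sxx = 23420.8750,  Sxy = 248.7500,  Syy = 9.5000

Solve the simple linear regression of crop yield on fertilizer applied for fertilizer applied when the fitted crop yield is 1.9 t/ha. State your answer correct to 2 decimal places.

b = Sxy/Sxx = 248.75/23420.875 = 0.010621
a = ȳ − b·x̄ = 3.25 − 0.010621·117.125 = 2.006031
Set a + b·x = 1.9: x = (1.9 − 2.006031) / 0.010621 = -9.983266

-9.98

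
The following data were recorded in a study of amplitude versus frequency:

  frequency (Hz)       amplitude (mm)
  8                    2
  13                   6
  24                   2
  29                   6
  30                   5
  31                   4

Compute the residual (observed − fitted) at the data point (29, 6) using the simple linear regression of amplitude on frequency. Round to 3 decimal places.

n = 6, Σx = 135, Σy = 25, Σxy = 590, Σx² = 3511
Sxx = Σx² − (Σx)²/n = 3511 − 3037.5 = 473.5
Sxy = Σxy − (Σx)(Σy)/n = 590 − 562.5 = 27.5
b = Sxy/Sxx = 27.5/473.5 = 0.058078
a = ȳ − b·x̄ = 4.166667 − 0.058078·22.5 = 2.859908
ŷ(29) = 2.859908 + 0.058078·29 = 4.544175
residual = y − ŷ = 6 − 4.544175 = 1.455825

1.456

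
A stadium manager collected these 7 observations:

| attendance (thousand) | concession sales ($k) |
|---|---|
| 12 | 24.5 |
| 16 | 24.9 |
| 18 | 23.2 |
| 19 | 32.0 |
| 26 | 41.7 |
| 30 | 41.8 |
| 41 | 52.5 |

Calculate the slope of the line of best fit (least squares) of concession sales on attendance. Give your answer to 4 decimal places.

n = 7, Σx = 162, Σy = 240.6, Σxy = 6208.7, Σx² = 4342
Sxx = Σx² − (Σx)²/n = 4342 − 3749.142857 = 592.857143
Sxy = Σxy − (Σx)(Σy)/n = 6208.7 − 5568.171429 = 640.528571
b = Sxy/Sxx = 640.528571/592.857143 = 1.080410

1.0804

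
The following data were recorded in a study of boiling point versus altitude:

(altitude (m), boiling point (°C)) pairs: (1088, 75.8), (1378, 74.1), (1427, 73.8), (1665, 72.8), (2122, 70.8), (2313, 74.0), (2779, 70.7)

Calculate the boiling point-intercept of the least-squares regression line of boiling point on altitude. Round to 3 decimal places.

77.529

n = 7, Σx = 12772, Σy = 512, Σxy = 928979.7, Σx² = 25466876
Sxx = Σx² − (Σx)²/n = 25466876 − 23303426.285714 = 2163449.714286
Sxy = Σxy − (Σx)(Σy)/n = 928979.7 − 934180.571429 = -5200.871429
b = Sxy/Sxx = -5200.871429/2163449.714286 = -0.002404
a = ȳ − b·x̄ = 73.142857 − (-0.002404)·1824.571429 = 77.529075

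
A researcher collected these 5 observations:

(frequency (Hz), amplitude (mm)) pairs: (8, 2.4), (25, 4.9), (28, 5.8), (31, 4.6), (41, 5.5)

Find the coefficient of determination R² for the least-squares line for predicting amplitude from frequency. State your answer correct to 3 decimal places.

n = 5, Σx = 133, Σy = 23.2, Σxy = 672.2, Σx² = 4115, Σy² = 114.82
Sxx = Σx² − (Σx)²/n = 4115 − 3537.8 = 577.2
Sxy = Σxy − (Σx)(Σy)/n = 672.2 − 617.12 = 55.08
Syy = Σy² − (Σy)²/n = 114.82 − 107.648 = 7.172
R² = Sxy²/(Sxx·Syy) = (55.08)²/(577.2·7.172) = 0.732860

0.733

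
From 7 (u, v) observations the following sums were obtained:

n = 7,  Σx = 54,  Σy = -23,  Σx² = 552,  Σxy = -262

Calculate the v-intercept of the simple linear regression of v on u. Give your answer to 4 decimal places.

1.5316

Sxx = Σx² − (Σx)²/n = 552 − 416.571429 = 135.428571
Sxy = Σxy − (Σx)(Σy)/n = -262 − (-177.428571) = -84.571429
b = Sxy/Sxx = -84.571429/135.428571 = -0.624473
a = ȳ − b·x̄ = -3.285714 − (-0.624473)·7.714286 = 1.531646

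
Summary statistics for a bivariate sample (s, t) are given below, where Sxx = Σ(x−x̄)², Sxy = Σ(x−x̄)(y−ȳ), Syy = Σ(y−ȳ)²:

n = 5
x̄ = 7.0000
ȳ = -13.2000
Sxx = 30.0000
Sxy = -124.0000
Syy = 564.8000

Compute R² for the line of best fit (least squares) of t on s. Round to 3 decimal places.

R² = Sxy²/(Sxx·Syy) = (-124)²/(30·564.8) = 0.907460

0.907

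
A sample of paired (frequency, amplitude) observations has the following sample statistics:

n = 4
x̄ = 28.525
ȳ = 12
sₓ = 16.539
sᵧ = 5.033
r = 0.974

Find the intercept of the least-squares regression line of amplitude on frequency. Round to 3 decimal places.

3.545

b = r · sᵧ/sₓ = 0.974 · 5.033/16.539 = 0.296399
a = ȳ − b·x̄ = 12 − 0.296399·28.525 = 3.545220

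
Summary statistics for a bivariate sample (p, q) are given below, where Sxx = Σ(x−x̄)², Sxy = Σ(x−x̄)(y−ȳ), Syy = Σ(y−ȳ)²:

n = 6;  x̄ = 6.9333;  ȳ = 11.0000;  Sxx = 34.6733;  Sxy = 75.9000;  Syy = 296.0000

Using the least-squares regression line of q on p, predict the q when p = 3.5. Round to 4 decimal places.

b = Sxy/Sxx = 75.9/34.6733 = 2.189004
a = ȳ − b·x̄ = 11 − 2.189004·6.9333 = -4.177023
ŷ(3.5) = a + b·3.5 = -4.177023 + 2.189004·3.5 = 3.484492

3.4845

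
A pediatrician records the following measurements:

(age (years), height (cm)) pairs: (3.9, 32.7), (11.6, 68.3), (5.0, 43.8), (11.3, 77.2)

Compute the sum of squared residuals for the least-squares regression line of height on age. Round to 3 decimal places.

69.931

n = 4, Σx = 31.8, Σy = 222, Σxy = 2011.17, Σx² = 302.46, Σy² = 13612.46
Sxx = Σx² − (Σx)²/n = 302.46 − 252.81 = 49.65
Sxy = Σxy − (Σx)(Σy)/n = 2011.17 − 1764.9 = 246.27
Syy = Σy² − (Σy)²/n = 13612.46 − 12321 = 1291.46
b = Sxy/Sxx = 246.27/49.65 = 4.960121
SSE = Syy − b·Sxy = 1291.46 − 4.960121·246.27 = 69.931039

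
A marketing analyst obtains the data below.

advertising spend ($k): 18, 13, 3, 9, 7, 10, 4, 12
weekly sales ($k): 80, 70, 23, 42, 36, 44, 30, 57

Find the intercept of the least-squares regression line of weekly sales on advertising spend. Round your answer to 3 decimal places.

n = 8, Σx = 76, Σy = 382, Σxy = 4293, Σx² = 892
Sxx = Σx² − (Σx)²/n = 892 − 722 = 170
Sxy = Σxy − (Σx)(Σy)/n = 4293 − 3629 = 664
b = Sxy/Sxx = 664/170 = 3.905882
a = ȳ − b·x̄ = 47.75 − 3.905882·9.5 = 10.644118

10.644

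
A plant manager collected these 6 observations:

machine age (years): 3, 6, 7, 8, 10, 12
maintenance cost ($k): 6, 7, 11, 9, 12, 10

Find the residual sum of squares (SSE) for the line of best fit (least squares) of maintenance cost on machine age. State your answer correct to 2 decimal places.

n = 6, Σx = 46, Σy = 55, Σxy = 449, Σx² = 402, Σy² = 531
Sxx = Σx² − (Σx)²/n = 402 − 352.666667 = 49.333333
Sxy = Σxy − (Σx)(Σy)/n = 449 − 421.666667 = 27.333333
Syy = Σy² − (Σy)²/n = 531 − 504.166667 = 26.833333
b = Sxy/Sxx = 27.333333/49.333333 = 0.554054
SSE = Syy − b·Sxy = 26.833333 − 0.554054·27.333333 = 11.689189

11.69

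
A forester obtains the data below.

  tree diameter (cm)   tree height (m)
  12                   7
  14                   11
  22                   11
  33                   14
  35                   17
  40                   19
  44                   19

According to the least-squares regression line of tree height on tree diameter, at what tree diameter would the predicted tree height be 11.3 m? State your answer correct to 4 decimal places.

n = 7, Σx = 200, Σy = 98, Σxy = 3133, Σx² = 6674
Sxx = Σx² − (Σx)²/n = 6674 − 5714.285714 = 959.714286
Sxy = Σxy − (Σx)(Σy)/n = 3133 − 2800 = 333
b = Sxy/Sxx = 333/959.714286 = 0.346978
a = ȳ − b·x̄ = 14 − 0.346978·28.571429 = 4.086335
Set a + b·x = 11.3: x = (11.3 − 4.086335) / 0.346978 = 20.789961

20.7900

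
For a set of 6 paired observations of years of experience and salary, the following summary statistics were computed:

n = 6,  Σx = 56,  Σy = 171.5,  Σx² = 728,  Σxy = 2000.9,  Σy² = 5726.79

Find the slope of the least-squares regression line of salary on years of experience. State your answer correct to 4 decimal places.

Sxx = Σx² − (Σx)²/n = 728 − 522.666667 = 205.333333
Sxy = Σxy − (Σx)(Σy)/n = 2000.9 − 1600.666667 = 400.233333
b = Sxy/Sxx = 400.233333/205.333333 = 1.949188

1.9492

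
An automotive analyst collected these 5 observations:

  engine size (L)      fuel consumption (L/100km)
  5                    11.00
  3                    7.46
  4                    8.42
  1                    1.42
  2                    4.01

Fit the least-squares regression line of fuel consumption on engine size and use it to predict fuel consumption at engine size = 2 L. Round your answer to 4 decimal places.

4.1050

n = 5, Σx = 15, Σy = 32.31, Σxy = 120.5, Σx² = 55
Sxx = Σx² − (Σx)²/n = 55 − 45 = 10
Sxy = Σxy − (Σx)(Σy)/n = 120.5 − 96.93 = 23.57
b = Sxy/Sxx = 23.57/10 = 2.357
a = ȳ − b·x̄ = 6.462 − 2.357·3 = -0.609
ŷ(2) = a + b·2 = -0.609 + 2.357·2 = 4.105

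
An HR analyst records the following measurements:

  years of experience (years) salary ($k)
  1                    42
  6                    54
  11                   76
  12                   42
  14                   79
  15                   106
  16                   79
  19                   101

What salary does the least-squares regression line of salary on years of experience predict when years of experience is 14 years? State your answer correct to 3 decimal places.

n = 8, Σx = 94, Σy = 579, Σxy = 7585, Σx² = 1340
Sxx = Σx² − (Σx)²/n = 1340 − 1104.5 = 235.5
Sxy = Σxy − (Σx)(Σy)/n = 7585 − 6803.25 = 781.75
b = Sxy/Sxx = 781.75/235.5 = 3.319533
a = ȳ − b·x̄ = 72.375 − 3.319533·11.75 = 33.370488
ŷ(14) = a + b·14 = 33.370488 + 3.319533·14 = 79.843949

79.844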